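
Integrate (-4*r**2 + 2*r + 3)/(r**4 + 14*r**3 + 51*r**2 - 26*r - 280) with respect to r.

-log(r - 2)/42 - 107*log(r + 5)/14 + 23*log(r**2 + 11*r + 28)/6 + C

Factor the denominator: (r - 2)*(r + 4)*(r + 5)*(r + 7).
Partial-fraction decomposition: 23/(6*(r + 7)) - 107/(14*(r + 5)) + 23/(6*(r + 4)) - 1/(42*(r - 2)).
Integrate each term: A/(r−a) contributes A·log|r−a|.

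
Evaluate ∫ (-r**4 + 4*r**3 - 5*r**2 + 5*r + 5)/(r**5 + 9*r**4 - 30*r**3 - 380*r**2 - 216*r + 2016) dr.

Factor the denominator: (r - 6)*(r - 2)*(r + 4)*(r + 6)*(r + 7).
Partial-fraction decomposition: -4048/(351*(r + 7)) + 2365/(192*(r + 6)) - 607/(360*(r + 4)) - 11/(1728*(r - 2)) - 577/(6240*(r - 6)).
Integrate each term: A/(r−a) contributes A·log|r−a|.

-577*log(r - 6)/6240 - 11*log(r - 2)/1728 - 607*log(r + 4)/360 + 2365*log(r + 6)/192 - 4048*log(r + 7)/351 + C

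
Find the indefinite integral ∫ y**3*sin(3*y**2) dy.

-y**2*cos(3*y**2)/6 + sin(3*y**2)/18 + C

Let u = y², du = 2y dy; rewrite as (1/2)∫ u^1·sin(3u) du.
Now integrate by parts 1 time.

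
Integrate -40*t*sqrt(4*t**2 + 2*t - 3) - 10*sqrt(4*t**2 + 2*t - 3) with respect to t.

Let u = 4*t**2 + 2*t - 3, so du = (8*t + 2) dt.
Rewriting, the integral becomes -5·∫ √u du = -5·(2/3)u^(3/2).
Substituting back, u = 4*t**2 + 2*t - 3.

-10*(4*t**2 + 2*t - 3)**(3/2)/3 + C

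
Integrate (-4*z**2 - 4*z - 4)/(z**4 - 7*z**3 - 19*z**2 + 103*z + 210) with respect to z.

Factor the denominator: (z - 7)*(z - 5)*(z + 2)*(z + 3).
Partial-fraction decomposition: 7/(20*(z + 3)) - 4/(21*(z + 2)) + 31/(28*(z - 5)) - 19/(15*(z - 7)).
Integrate each term: A/(z−a) contributes A·log|z−a|.

-19*log(z - 7)/15 + 31*log(z - 5)/28 - 4*log(z + 2)/21 + 7*log(z + 3)/20 + C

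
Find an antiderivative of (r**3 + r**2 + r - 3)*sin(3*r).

-r**3*cos(3*r)/3 + r**2*sin(3*r)/3 - r**2*cos(3*r)/3 + 2*r*sin(3*r)/9 - r*cos(3*r)/9 + sin(3*r)/27 + 29*cos(3*r)/27 + C

Use integration by parts with u = r**3 + r**2 + r - 3, dv = sin(3*r) dr, so v = -cos(3*r)/3.
Apply parts 3 times (tabular method): alternate signs, differentiate u down to 0, integrate dv up.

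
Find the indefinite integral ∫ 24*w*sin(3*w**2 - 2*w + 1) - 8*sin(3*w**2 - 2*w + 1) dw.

Let u = 3*w**2 - 2*w + 1, so du = (6*w - 2) dw.
Rewriting, the integral becomes 4·∫ sin(u) du = 4·-cos(u).
Substituting back, u = 3*w**2 - 2*w + 1.

-4*cos(3*w**2 - 2*w + 1) + C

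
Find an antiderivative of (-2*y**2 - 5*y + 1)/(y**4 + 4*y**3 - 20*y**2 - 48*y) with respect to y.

-log(y)/48 - 17*log(y - 4)/80 + log(y + 2)/16 + 41*log(y + 6)/240 + C

Factor the denominator: y*(y - 4)*(y + 2)*(y + 6).
Partial-fraction decomposition: 41/(240*(y + 6)) + 1/(16*(y + 2)) - 17/(80*(y - 4)) - 1/(48*y).
Integrate each term: A/(y−a) contributes A·log|y−a|.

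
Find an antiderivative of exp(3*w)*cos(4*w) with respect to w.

Let I denote the integral. Integrate by parts with u = cos(4*w), dv = exp(3*w) dw, so v = exp(3*w)/3: I = exp(3*w)*cos(4*w)/3 + (4/3)·∫ exp(3*w)*sin(4*w) dw.
Apply parts again with u = sin(4*w), dv = exp(3*w) dw: ∫ exp(3*w)*sin(4*w) dw = exp(3*w)*sin(4*w)/3 − (4/3)·I. Substituting back brings back I: I = 4*exp(3*w)*sin(4*w)/9 + exp(3*w)*cos(4*w)/3 − (16/9)·I.
Solving for I: (1 + 16/9)·I equals the remaining terms, so I = (9/25)·(4*exp(3*w)*sin(4*w)/9 + exp(3*w)*cos(4*w)/3).

4*exp(3*w)*sin(4*w)/25 + 3*exp(3*w)*cos(4*w)/25 + C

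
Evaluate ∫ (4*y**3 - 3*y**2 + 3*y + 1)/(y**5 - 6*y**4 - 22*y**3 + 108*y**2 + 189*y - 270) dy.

155*log(y - 6)/81 - 441*log(y - 5)/256 + log(y - 1)/64 - 4283*log(y + 3)/20736 - 143/(288*y + 864) + C

Factor the denominator: (y - 6)*(y - 5)*(y - 1)*(y + 3)**2.
Partial-fraction decomposition: -4283/(20736*(y + 3)) + 143/(288*(y + 3)**2) + 1/(64*(y - 1)) - 441/(256*(y - 5)) + 155/(81*(y - 6)).
Integrate each term; A/(y−a) gives A·log|y−a|; A/(y−a)² gives −A/(y−a).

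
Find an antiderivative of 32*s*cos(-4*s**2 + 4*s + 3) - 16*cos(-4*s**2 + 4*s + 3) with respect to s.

-4*sin(-4*s**2 + 4*s + 3) + C

Let u = 4*s**2 - 4*s - 3, so du = (8*s - 4) ds.
Rewriting, the integral becomes 4·∫ cos(u) du = 4·sin(u).
Substituting back, u = 4*s**2 - 4*s - 3.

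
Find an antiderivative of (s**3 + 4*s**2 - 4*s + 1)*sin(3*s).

Use integration by parts with u = s**3 + 4*s**2 - 4*s + 1, dv = sin(3*s) ds, so v = -cos(3*s)/3.
Apply parts 3 times (tabular method): alternate signs, differentiate u down to 0, integrate dv up.

-s**3*cos(3*s)/3 + s**2*sin(3*s)/3 - 4*s**2*cos(3*s)/3 + 8*s*sin(3*s)/9 + 14*s*cos(3*s)/9 - 14*sin(3*s)/27 - cos(3*s)/27 + C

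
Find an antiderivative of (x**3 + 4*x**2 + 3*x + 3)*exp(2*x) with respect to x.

Use integration by parts with u = x**3 + 4*x**2 + 3*x + 3, dv = exp(2*x) dx, so v = exp(2*x)/2.
Apply parts 3 times (tabular method): alternate signs, differentiate u down to 0, integrate dv up.

(4*x**3 + 10*x**2 + 2*x + 11)*exp(2*x)/8 + C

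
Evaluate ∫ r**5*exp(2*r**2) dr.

(2*r**4 - 2*r**2 + 1)*exp(2*r**2)/8 + C

Let u = r², du = 2r dr; rewrite as (1/2)∫ u^2·exp(2u) du.
Now integrate by parts 2 times.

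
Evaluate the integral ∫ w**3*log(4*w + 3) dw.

Use integration by parts with u = log(4*w + 3), dv = w**3 dw.
Then du = 4/(4*w + 3) dw and v = w**4/4.

w**4*log(4*w + 3)/4 - w**4/16 + w**3/16 - 9*w**2/128 + 27*w/256 - 81*log(4*w + 3)/1024 + C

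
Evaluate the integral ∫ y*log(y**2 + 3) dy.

y**2*log(y**2 + 3)/2 - y**2/2 + 3*log(y**2 + 3)/2 + C

Let u = y**2 + 3, so du = (2*y) dy.
The integral becomes (1/2)·∫ log(u) du; integrate by parts with u′=log(u), dv′=du.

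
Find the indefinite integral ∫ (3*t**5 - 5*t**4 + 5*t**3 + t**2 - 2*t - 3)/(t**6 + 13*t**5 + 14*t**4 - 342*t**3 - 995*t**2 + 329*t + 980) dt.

Factor the denominator: (t - 5)*(t - 1)*(t + 1)*(t + 4)*(t + 7)**2.
Partial-fraction decomposition: -43121/(41472*(t + 7)) - 64081/(1728*(t + 7)**2) + 4651/(1215*(t + 4)) - 13/(1296*(t + 1)) + 1/(2560*(t - 1)) + 6887/(31104*(t - 5)).
Integrate each term; A/(t−a) gives A·log|t−a|; A/(t−a)² gives −A/(t−a).

6887*log(t - 5)/31104 + log(t - 1)/2560 - 13*log(t + 1)/1296 + 4651*log(t + 4)/1215 - 43121*log(t + 7)/41472 + 64081/(1728*t + 12096) + C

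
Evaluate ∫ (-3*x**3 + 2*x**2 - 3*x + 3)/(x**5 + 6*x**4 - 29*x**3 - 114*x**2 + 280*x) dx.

Factor the denominator: x*(x - 4)*(x - 2)*(x + 5)*(x + 7).
Partial-fraction decomposition: 1151/(1386*(x + 7)) - 443/(630*(x + 5)) + 19/(252*(x - 2)) - 169/(792*(x - 4)) + 3/(280*x).
Integrate each term: A/(x−a) contributes A·log|x−a|.

3*log(x)/280 - 169*log(x - 4)/792 + 19*log(x - 2)/252 - 443*log(x + 5)/630 + 1151*log(x + 7)/1386 + C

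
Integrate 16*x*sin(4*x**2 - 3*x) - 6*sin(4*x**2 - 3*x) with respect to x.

Let u = 4*x**2 - 3*x, so du = (8*x - 3) dx.
Rewriting, the integral becomes 2·∫ sin(u) du = 2·-cos(u).
Substituting back, u = 4*x**2 - 3*x.

-2*cos(4*x**2 - 3*x) + C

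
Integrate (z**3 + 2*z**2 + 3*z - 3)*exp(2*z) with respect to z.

Use integration by parts with u = z**3 + 2*z**2 + 3*z - 3, dv = exp(2*z) dz, so v = exp(2*z)/2.
Apply parts 3 times (tabular method): alternate signs, differentiate u down to 0, integrate dv up.

(4*z**3 + 2*z**2 + 10*z - 17)*exp(2*z)/8 + C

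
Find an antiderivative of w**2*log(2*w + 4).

w**3*log(2*w + 4)/3 - w**3/9 + w**2/3 - 4*w/3 + 8*log(w + 2)/3 + C

Use integration by parts with u = log(2*w + 4), dv = w**2 dw.
Then du = 2/(2*w + 4) dw and v = w**3/3.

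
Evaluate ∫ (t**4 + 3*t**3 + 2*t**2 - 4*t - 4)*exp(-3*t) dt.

Use integration by parts with u = t**4 + 3*t**3 + 2*t**2 - 4*t - 4, dv = exp(-3*t) dt, so v = -exp(-3*t)/3.
Apply parts 4 times (tabular method): alternate signs, differentiate u down to 0, integrate dv up.

(-27*t**4 - 117*t**3 - 171*t**2 - 6*t + 106)*exp(-3*t)/81 + C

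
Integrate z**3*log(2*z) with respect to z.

Use integration by parts with u = log(2*z), dv = z**3 dz.
Then du = 1/z dz and v = z**4/4.

z**4*(log(z) + log(2))/4 - z**4/16 + C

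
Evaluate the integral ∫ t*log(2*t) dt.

t**2*(log(t) + log(2))/2 - t**2/4 + C

Use integration by parts with u = log(2*t), dv = t dt.
Then du = 1/t dt and v = t**2/2.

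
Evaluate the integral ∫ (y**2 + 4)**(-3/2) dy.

Substitute y = 2·tan(θ), so dy = 2·sec(θ)^2 dθ and the radical becomes sqrt(y**2 + 4) = 2·sec(θ) by the Pythagorean identity.
Integrate the resulting trig expression in θ, then back-substitute tan(θ) = y/2, sec(θ) = sqrt(y**2 + 4)/2 (absorbing any constant into C).

y/(4*sqrt(y**2 + 4)) + C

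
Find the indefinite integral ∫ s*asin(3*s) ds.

s**2*asin(3*s)/2 + s*sqrt(-9*s**2 + 1)/12 - asin(3*s)/36 + C

Use integration by parts with u = arcsin(3*s), dv = s ds.
Then du = 3/sqrt(-9*s**2 + 1) ds.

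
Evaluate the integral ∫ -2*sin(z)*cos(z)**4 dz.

2*cos(z)**5/5 + C

Let u = cos(z), so du = (-sin(z)) dz.
Rewriting, the integral becomes 2·∫ u^4 du = 2·u^5/5.
Substituting back, u = cos(z).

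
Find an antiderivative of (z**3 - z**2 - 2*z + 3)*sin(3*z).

-z**3*cos(3*z)/3 + z**2*sin(3*z)/3 + z**2*cos(3*z)/3 - 2*z*sin(3*z)/9 + 8*z*cos(3*z)/9 - 8*sin(3*z)/27 - 29*cos(3*z)/27 + C

Use integration by parts with u = z**3 - z**2 - 2*z + 3, dv = sin(3*z) dz, so v = -cos(3*z)/3.
Apply parts 3 times (tabular method): alternate signs, differentiate u down to 0, integrate dv up.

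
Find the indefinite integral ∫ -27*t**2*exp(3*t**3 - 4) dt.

Let u = 3*t**3 - 4, so du = (9*t**2) dt.
Rewriting, the integral becomes -3·∫ e^u du = -3·e^u.
Substituting back, u = 3*t**3 - 4.

-3*exp(3*t**3 - 4) + C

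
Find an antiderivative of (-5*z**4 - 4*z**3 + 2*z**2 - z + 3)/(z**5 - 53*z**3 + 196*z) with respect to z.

Factor the denominator: z*(z - 7)*(z - 2)*(z + 2)*(z + 7).
Partial-fraction decomposition: -2105/(882*(z + 7)) + 7/(72*(z + 2)) + 103/(360*(z - 2)) - 13283/(4410*(z - 7)) + 3/(196*z).
Integrate each term: A/(z−a) contributes A·log|z−a|.

3*log(z)/196 - 13283*log(z - 7)/4410 + 103*log(z - 2)/360 + 7*log(z + 2)/72 - 2105*log(z + 7)/882 + C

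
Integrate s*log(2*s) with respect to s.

Use integration by parts with u = log(2*s), dv = s ds.
Then du = 1/s ds and v = s**2/2.

s**2*(log(s) + log(2))/2 - s**2/4 + C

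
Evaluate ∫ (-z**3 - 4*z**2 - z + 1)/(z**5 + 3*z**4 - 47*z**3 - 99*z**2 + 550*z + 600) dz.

-229*log(z - 5)/660 + 131*log(z - 4)/450 - log(z + 1)/600 - 31*log(z + 5)/360 + 79*log(z + 6)/550 + C

Factor the denominator: (z - 5)*(z - 4)*(z + 1)*(z + 5)*(z + 6).
Partial-fraction decomposition: 79/(550*(z + 6)) - 31/(360*(z + 5)) - 1/(600*(z + 1)) + 131/(450*(z - 4)) - 229/(660*(z - 5)).
Integrate each term: A/(z−a) contributes A·log|z−a|.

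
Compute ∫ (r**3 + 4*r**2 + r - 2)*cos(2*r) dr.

r**3*sin(2*r)/2 + 2*r**2*sin(2*r) + 3*r**2*cos(2*r)/4 - r*sin(2*r)/4 + 2*r*cos(2*r) - 2*sin(2*r) - cos(2*r)/8 + C

Use integration by parts with u = r**3 + 4*r**2 + r - 2, dv = cos(2*r) dr, so v = sin(2*r)/2.
Apply parts 3 times (tabular method): alternate signs, differentiate u down to 0, integrate dv up.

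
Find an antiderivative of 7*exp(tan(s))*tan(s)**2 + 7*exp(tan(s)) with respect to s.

7*exp(tan(s)) + C

Let u = tan(s), so du = (tan(s)**2 + 1) ds.
Rewriting, the integral becomes 7·∫ e^u du = 7·e^u.
Substituting back, u = tan(s).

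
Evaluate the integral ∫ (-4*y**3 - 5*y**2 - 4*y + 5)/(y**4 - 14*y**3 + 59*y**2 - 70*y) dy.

-log(y)/14 - 164*log(y - 7)/7 + 64*log(y - 5)/3 - 11*log(y - 2)/6 + C

Factor the denominator: y*(y - 7)*(y - 5)*(y - 2).
Partial-fraction decomposition: -11/(6*(y - 2)) + 64/(3*(y - 5)) - 164/(7*(y - 7)) - 1/(14*y).
Integrate each term: A/(y−a) contributes A·log|y−a|.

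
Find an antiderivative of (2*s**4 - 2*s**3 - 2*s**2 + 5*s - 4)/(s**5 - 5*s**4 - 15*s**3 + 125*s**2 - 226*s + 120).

Factor the denominator: (s - 4)*(s - 3)*(s - 2)*(s - 1)*(s + 5).
Partial-fraction decomposition: 203/(432*(s + 5)) + 1/(36*(s - 1)) + 1/(s - 2) - 101/(16*(s - 3)) + 184/(27*(s - 4)).
Integrate each term: A/(s−a) contributes A·log|s−a|.

184*log(s - 4)/27 - 101*log(s - 3)/16 + log(s - 2) + log(s - 1)/36 + 203*log(s + 5)/432 + C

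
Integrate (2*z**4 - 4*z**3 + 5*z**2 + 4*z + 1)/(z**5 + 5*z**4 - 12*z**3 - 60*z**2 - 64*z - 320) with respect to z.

Factor the denominator: (z - 4)*(z + 4)*(z + 5)*(z**2 + 4).
Partial-fraction decomposition: -(3*z + 5)/(20*(z**2 + 4)) + 64/(9*(z + 5)) - 833/(160*(z + 4)) + 353/(1440*(z - 4)).
Integrate each term; A/(z−a) gives A·log|z−a|; the (Bz+D)/(z²+p²) term gives a log and an atan.

353*log(z - 4)/1440 - 833*log(z + 4)/160 + 64*log(z + 5)/9 - 3*log(z**2 + 4)/40 - atan(z/2)/8 + C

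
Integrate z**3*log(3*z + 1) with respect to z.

Use integration by parts with u = log(3*z + 1), dv = z**3 dz.
Then du = 3/(3*z + 1) dz and v = z**4/4.

z**4*log(3*z + 1)/4 - z**4/16 + z**3/36 - z**2/72 + z/108 - log(3*z + 1)/324 + C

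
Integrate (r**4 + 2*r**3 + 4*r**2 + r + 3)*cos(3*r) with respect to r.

r**4*sin(3*r)/3 + 2*r**3*sin(3*r)/3 + 4*r**3*cos(3*r)/9 + 8*r**2*sin(3*r)/9 + 2*r**2*cos(3*r)/3 - r*sin(3*r)/9 + 16*r*cos(3*r)/27 + 65*sin(3*r)/81 - cos(3*r)/27 + C

Use integration by parts with u = r**4 + 2*r**3 + 4*r**2 + r + 3, dv = cos(3*r) dr, so v = sin(3*r)/3.
Apply parts 4 times (tabular method): alternate signs, differentiate u down to 0, integrate dv up.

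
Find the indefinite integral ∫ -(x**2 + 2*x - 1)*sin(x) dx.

x**2*cos(x) - 2*x*sin(x) + 2*x*cos(x) - 2*sin(x) - 3*cos(x) + C

Use integration by parts with u = x**2 + 2*x - 1, dv = -sin(x) dx, so v = cos(x).
Apply parts 2 times (tabular method): alternate signs, differentiate u down to 0, integrate dv up.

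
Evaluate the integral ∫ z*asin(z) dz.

Use integration by parts with u = arcsin(z), dv = z dz.
Then du = 1/sqrt(-z**2 + 1) dz.

z**2*asin(z)/2 + z*sqrt(-z**2 + 1)/4 - asin(z)/4 + C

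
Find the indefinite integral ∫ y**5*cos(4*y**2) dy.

y**4*sin(4*y**2)/8 + y**2*cos(4*y**2)/16 - sin(4*y**2)/64 + C

Let u = y², du = 2y dy; rewrite as (1/2)∫ u^2·cos(4u) du.
Now integrate by parts 2 times.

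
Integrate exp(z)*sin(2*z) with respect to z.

exp(z)*sin(2*z)/5 - 2*exp(z)*cos(2*z)/5 + C

Let I denote the integral. Integrate by parts with u = sin(2*z), dv = exp(z) dz, so v = exp(z): I = exp(z)*sin(2*z) − 2·∫ exp(z)*cos(2*z) dz.
Apply parts again with u = cos(2*z), dv = exp(z) dz: ∫ exp(z)*cos(2*z) dz = exp(z)*cos(2*z) + 2·I. Substituting back brings back I: I = exp(z)*sin(2*z) - 2*exp(z)*cos(2*z) − 4·I.
Solving for I: (1 + 4)·I equals the remaining terms, so I = (1/5)·(exp(z)*sin(2*z) - 2*exp(z)*cos(2*z)).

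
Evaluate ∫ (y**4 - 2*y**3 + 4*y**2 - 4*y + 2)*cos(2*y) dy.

y**4*sin(2*y)/2 - y**3*sin(2*y) + y**3*cos(2*y) + y**2*sin(2*y)/2 - 3*y**2*cos(2*y)/2 - y*sin(2*y)/2 + y*cos(2*y)/2 + 3*sin(2*y)/4 - cos(2*y)/4 + C

Use integration by parts with u = y**4 - 2*y**3 + 4*y**2 - 4*y + 2, dv = cos(2*y) dy, so v = sin(2*y)/2.
Apply parts 4 times (tabular method): alternate signs, differentiate u down to 0, integrate dv up.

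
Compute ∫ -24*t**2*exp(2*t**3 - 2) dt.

-4*exp(2*t**3 - 2) + C

Let u = 2*t**3 - 2, so du = (6*t**2) dt.
Rewriting, the integral becomes -4·∫ e^u du = -4·e^u.
Substituting back, u = 2*t**3 - 2.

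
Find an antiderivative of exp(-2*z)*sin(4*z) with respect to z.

Let I denote the integral. Integrate by parts with u = sin(4*z), dv = exp(-2*z) dz, so v = -exp(-2*z)/2: I = -exp(-2*z)*sin(4*z)/2 + 2·∫ exp(-2*z)*cos(4*z) dz.
Apply parts again with u = cos(4*z), dv = exp(-2*z) dz: ∫ exp(-2*z)*cos(4*z) dz = -exp(-2*z)*cos(4*z)/2 − 2·I. Substituting back brings back I: I = -exp(-2*z)*sin(4*z)/2 - exp(-2*z)*cos(4*z) − 4·I.
Solving for I: (1 + 4)·I equals the remaining terms, so I = (1/5)·(-exp(-2*z)*sin(4*z)/2 - exp(-2*z)*cos(4*z)).

-exp(-2*z)*sin(4*z)/10 - exp(-2*z)*cos(4*z)/5 + C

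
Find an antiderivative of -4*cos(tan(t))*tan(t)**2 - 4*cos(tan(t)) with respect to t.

Let u = tan(t), so du = (tan(t)**2 + 1) dt.
Rewriting, the integral becomes -4·∫ cos(u) du = -4·sin(u).
Substituting back, u = tan(t).

-4*sin(tan(t)) + C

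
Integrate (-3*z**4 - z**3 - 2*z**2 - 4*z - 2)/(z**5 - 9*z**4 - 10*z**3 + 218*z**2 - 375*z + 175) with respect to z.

-1279*log(z - 7)/144 + 259*log(z - 5)/40 - 13*log(z - 1)/72 - 33*log(z + 5)/80 + 1/(12*z - 12) + C

Factor the denominator: (z - 7)*(z - 5)*(z - 1)**2*(z + 5).
Partial-fraction decomposition: -33/(80*(z + 5)) - 13/(72*(z - 1)) - 1/(12*(z - 1)**2) + 259/(40*(z - 5)) - 1279/(144*(z - 7)).
Integrate each term; A/(z−a) gives A·log|z−a|; A/(z−a)² gives −A/(z−a).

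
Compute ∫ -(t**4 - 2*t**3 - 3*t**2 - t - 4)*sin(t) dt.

t**4*cos(t) - 4*t**3*sin(t) - 2*t**3*cos(t) + 6*t**2*sin(t) - 15*t**2*cos(t) + 30*t*sin(t) + 11*t*cos(t) - 11*sin(t) + 26*cos(t) + C

Use integration by parts with u = t**4 - 2*t**3 - 3*t**2 - t - 4, dv = -sin(t) dt, so v = cos(t).
Apply parts 4 times (tabular method): alternate signs, differentiate u down to 0, integrate dv up.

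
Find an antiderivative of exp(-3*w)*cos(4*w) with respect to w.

4*exp(-3*w)*sin(4*w)/25 - 3*exp(-3*w)*cos(4*w)/25 + C

Let I denote the integral. Integrate by parts with u = cos(4*w), dv = exp(-3*w) dw, so v = -exp(-3*w)/3: I = -exp(-3*w)*cos(4*w)/3 − (4/3)·∫ exp(-3*w)*sin(4*w) dw.
Apply parts again with u = sin(4*w), dv = exp(-3*w) dw: ∫ exp(-3*w)*sin(4*w) dw = -exp(-3*w)*sin(4*w)/3 + (4/3)·I. Substituting back brings back I: I = 4*exp(-3*w)*sin(4*w)/9 - exp(-3*w)*cos(4*w)/3 − (16/9)·I.
Solving for I: (1 + 16/9)·I equals the remaining terms, so I = (9/25)·(4*exp(-3*w)*sin(4*w)/9 - exp(-3*w)*cos(4*w)/3).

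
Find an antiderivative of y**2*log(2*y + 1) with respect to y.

Use integration by parts with u = log(2*y + 1), dv = y**2 dy.
Then du = 2/(2*y + 1) dy and v = y**3/3.

y**3*log(2*y + 1)/3 - y**3/9 + y**2/12 - y/12 + log(2*y + 1)/24 + C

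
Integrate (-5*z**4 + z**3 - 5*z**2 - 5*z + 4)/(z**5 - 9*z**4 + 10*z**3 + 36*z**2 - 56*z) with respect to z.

-log(z)/14 - 11938*log(z - 7)/1575 + 1191*log(z - 2)/400 - 47*log(z + 2)/144 - 49/(20*z - 40) + C

Factor the denominator: z*(z - 7)*(z - 2)**2*(z + 2).
Partial-fraction decomposition: -47/(144*(z + 2)) + 1191/(400*(z - 2)) + 49/(20*(z - 2)**2) - 11938/(1575*(z - 7)) - 1/(14*z).
Integrate each term; A/(z−a) gives A·log|z−a|; A/(z−a)² gives −A/(z−a).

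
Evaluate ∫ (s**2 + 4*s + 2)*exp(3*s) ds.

Use integration by parts with u = s**2 + 4*s + 2, dv = exp(3*s) ds, so v = exp(3*s)/3.
Apply parts 2 times (tabular method): alternate signs, differentiate u down to 0, integrate dv up.

(9*s**2 + 30*s + 8)*exp(3*s)/27 + C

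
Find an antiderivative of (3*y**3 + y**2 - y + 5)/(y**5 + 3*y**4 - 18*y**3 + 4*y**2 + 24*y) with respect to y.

5*log(y)/24 + 223*log(y - 2)/1152 - 4*log(y + 1)/45 - 601*log(y + 6)/1920 - 31/(48*y - 96) + C

Factor the denominator: y*(y - 2)**2*(y + 1)*(y + 6).
Partial-fraction decomposition: -601/(1920*(y + 6)) - 4/(45*(y + 1)) + 223/(1152*(y - 2)) + 31/(48*(y - 2)**2) + 5/(24*y).
Integrate each term; A/(y−a) gives A·log|y−a|; A/(y−a)² gives −A/(y−a).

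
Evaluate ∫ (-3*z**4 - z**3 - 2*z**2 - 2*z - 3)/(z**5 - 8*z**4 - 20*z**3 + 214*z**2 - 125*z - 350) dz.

-7661*log(z - 7)/960 + 2063*log(z - 5)/360 - 71*log(z - 2)/315 + 5*log(z + 1)/576 - 1793*log(z + 5)/3360 + C

Factor the denominator: (z - 7)*(z - 5)*(z - 2)*(z + 1)*(z + 5).
Partial-fraction decomposition: -1793/(3360*(z + 5)) + 5/(576*(z + 1)) - 71/(315*(z - 2)) + 2063/(360*(z - 5)) - 7661/(960*(z - 7)).
Integrate each term: A/(z−a) contributes A·log|z−a|.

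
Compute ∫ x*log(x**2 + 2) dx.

x**2*log(x**2 + 2)/2 - x**2/2 + log(x**2 + 2) + C

Let u = x**2 + 2, so du = (2*x) dx.
The integral becomes (1/2)·∫ log(u) du; integrate by parts with u′=log(u), dv′=du.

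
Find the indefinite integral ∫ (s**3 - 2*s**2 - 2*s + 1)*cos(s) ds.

s**3*sin(s) - 2*s**2*sin(s) + 3*s**2*cos(s) - 8*s*sin(s) - 4*s*cos(s) + 5*sin(s) - 8*cos(s) + C

Use integration by parts with u = s**3 - 2*s**2 - 2*s + 1, dv = cos(s) ds, so v = sin(s).
Apply parts 3 times (tabular method): alternate signs, differentiate u down to 0, integrate dv up.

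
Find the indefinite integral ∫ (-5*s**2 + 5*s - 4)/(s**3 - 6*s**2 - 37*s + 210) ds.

Factor the denominator: (s - 7)*(s - 5)*(s + 6).
Partial-fraction decomposition: -214/(143*(s + 6)) + 52/(11*(s - 5)) - 107/(13*(s - 7)).
Integrate each term: A/(s−a) contributes A·log|s−a|.

-107*log(s - 7)/13 + 52*log(s - 5)/11 - 214*log(s + 6)/143 + C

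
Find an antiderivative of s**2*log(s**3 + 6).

s**3*log(s**3 + 6)/3 - s**3/3 + 2*log(s**3 + 6) + C

Let u = s**3 + 6, so du = (3*s**2) ds.
The integral becomes (1/3)·∫ log(u) du; integrate by parts with u′=log(u), dv′=du.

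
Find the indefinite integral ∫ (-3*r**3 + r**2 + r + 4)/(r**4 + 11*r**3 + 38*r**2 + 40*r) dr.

log(r)/10 - 5*log(r + 2)/2 + 26*log(r + 4) - 133*log(r + 5)/5 + C

Factor the denominator: r*(r + 2)*(r + 4)*(r + 5).
Partial-fraction decomposition: -133/(5*(r + 5)) + 26/(r + 4) - 5/(2*(r + 2)) + 1/(10*r).
Integrate each term: A/(r−a) contributes A·log|r−a|.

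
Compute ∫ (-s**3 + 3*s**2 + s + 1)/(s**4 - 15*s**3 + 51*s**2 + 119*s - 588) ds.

-169*log(s - 7)/225 - 11*log(s - 4)/63 - 13*log(s + 3)/175 + 94/(15*s - 105) + C

Factor the denominator: (s - 7)**2*(s - 4)*(s + 3).
Partial-fraction decomposition: -13/(175*(s + 3)) - 11/(63*(s - 4)) - 169/(225*(s - 7)) - 94/(15*(s - 7)**2).
Integrate each term; A/(s−a) gives A·log|s−a|; A/(s−a)² gives −A/(s−a).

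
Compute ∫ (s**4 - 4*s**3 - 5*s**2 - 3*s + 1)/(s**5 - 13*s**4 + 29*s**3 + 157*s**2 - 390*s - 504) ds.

191*log(s - 7)/60 - 235*log(s - 6)/126 - 13*log(s - 4)/30 - log(s + 1)/140 + 11*log(s + 3)/90 + C

Factor the denominator: (s - 7)*(s - 6)*(s - 4)*(s + 1)*(s + 3).
Partial-fraction decomposition: 11/(90*(s + 3)) - 1/(140*(s + 1)) - 13/(30*(s - 4)) - 235/(126*(s - 6)) + 191/(60*(s - 7)).
Integrate each term: A/(s−a) contributes A·log|s−a|.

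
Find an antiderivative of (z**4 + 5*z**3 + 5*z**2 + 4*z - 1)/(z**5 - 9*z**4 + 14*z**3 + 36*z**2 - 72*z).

Factor the denominator: z*(z - 6)*(z - 3)*(z - 2)*(z + 2).
Partial-fraction decomposition: -13/(320*(z + 2)) + 83/(32*(z - 2)) - 272/(45*(z - 3)) + 2579/(576*(z - 6)) + 1/(72*z).
Integrate each term: A/(z−a) contributes A·log|z−a|.

log(z)/72 + 2579*log(z - 6)/576 - 272*log(z - 3)/45 + 83*log(z - 2)/32 - 13*log(z + 2)/320 + C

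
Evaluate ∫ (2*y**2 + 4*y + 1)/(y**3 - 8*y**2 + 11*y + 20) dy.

71*log(y - 5)/6 - 49*log(y - 4)/5 - log(y + 1)/30 + C

Factor the denominator: (y - 5)*(y - 4)*(y + 1).
Partial-fraction decomposition: -1/(30*(y + 1)) - 49/(5*(y - 4)) + 71/(6*(y - 5)).
Integrate each term: A/(y−a) contributes A·log|y−a|.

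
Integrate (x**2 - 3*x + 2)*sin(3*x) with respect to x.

Use integration by parts with u = x**2 - 3*x + 2, dv = sin(3*x) dx, so v = -cos(3*x)/3.
Apply parts 2 times (tabular method): alternate signs, differentiate u down to 0, integrate dv up.

-x**2*cos(3*x)/3 + 2*x*sin(3*x)/9 + x*cos(3*x) - sin(3*x)/3 - 16*cos(3*x)/27 + C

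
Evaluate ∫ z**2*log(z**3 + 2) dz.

z**3*log(z**3 + 2)/3 - z**3/3 + 2*log(z**3 + 2)/3 + C

Let u = z**3 + 2, so du = (3*z**2) dz.
The integral becomes (1/3)·∫ log(u) du; integrate by parts with u′=log(u), dv′=du.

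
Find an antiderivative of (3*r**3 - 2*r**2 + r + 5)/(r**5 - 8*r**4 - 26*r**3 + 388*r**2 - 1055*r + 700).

-361*log(r - 5)/72 + 169*log(r - 4)/33 - 7*log(r - 1)/384 - 1129*log(r + 7)/12672 - 335/(48*r - 240) + C

Factor the denominator: (r - 5)**2*(r - 4)*(r - 1)*(r + 7).
Partial-fraction decomposition: -1129/(12672*(r + 7)) - 7/(384*(r - 1)) + 169/(33*(r - 4)) - 361/(72*(r - 5)) + 335/(48*(r - 5)**2).
Integrate each term; A/(r−a) gives A·log|r−a|; A/(r−a)² gives −A/(r−a).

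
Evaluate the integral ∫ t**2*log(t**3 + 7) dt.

Let u = t**3 + 7, so du = (3*t**2) dt.
The integral becomes (1/3)·∫ log(u) du; integrate by parts with u′=log(u), dv′=du.

t**3*log(t**3 + 7)/3 - t**3/3 + 7*log(t**3 + 7)/3 + C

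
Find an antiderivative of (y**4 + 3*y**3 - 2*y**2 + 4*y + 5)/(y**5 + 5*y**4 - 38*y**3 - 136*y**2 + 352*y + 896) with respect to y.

58295*log(y - 4)/139392 - 19*log(y + 2)/360 - 7*log(y + 4)/128 + 417*log(y + 7)/605 - 437/(528*y - 2112) + C

Factor the denominator: (y - 4)**2*(y + 2)*(y + 4)*(y + 7).
Partial-fraction decomposition: 417/(605*(y + 7)) - 7/(128*(y + 4)) - 19/(360*(y + 2)) + 58295/(139392*(y - 4)) + 437/(528*(y - 4)**2).
Integrate each term; A/(y−a) gives A·log|y−a|; A/(y−a)² gives −A/(y−a).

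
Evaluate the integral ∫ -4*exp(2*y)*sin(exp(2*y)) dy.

Let u = exp(2*y), so du = (2*exp(2*y)) dy.
Rewriting, the integral becomes -2·∫ sin(u) du = -2·-cos(u).
Substituting back, u = exp(2*y).

2*cos(exp(2*y)) + C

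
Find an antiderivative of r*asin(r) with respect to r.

r**2*asin(r)/2 + r*sqrt(-r**2 + 1)/4 - asin(r)/4 + C

Use integration by parts with u = arcsin(r), dv = r dr.
Then du = 1/sqrt(-r**2 + 1) dr.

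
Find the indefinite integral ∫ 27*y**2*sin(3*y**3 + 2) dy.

Let u = 3*y**3 + 2, so du = (9*y**2) dy.
Rewriting, the integral becomes 3·∫ sin(u) du = 3·-cos(u).
Substituting back, u = 3*y**3 + 2.

-3*cos(3*y**3 + 2) + C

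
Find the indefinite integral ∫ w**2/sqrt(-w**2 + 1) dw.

Substitute w = sin(θ), so dw = cos(θ) dθ and the radical becomes sqrt(-w**2 + 1) = cos(θ) by the Pythagorean identity.
Integrate the resulting trig expression in θ, then back-substitute θ = asin(w), sin(θ) = w, cos(θ) = sqrt(-w**2 + 1) (absorbing any constant into C).

-w*sqrt(-w**2 + 1)/2 + asin(w)/2 + C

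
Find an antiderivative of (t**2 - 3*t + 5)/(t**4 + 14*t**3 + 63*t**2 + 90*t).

Factor the denominator: t*(t + 3)*(t + 5)*(t + 6).
Partial-fraction decomposition: -59/(18*(t + 6)) + 9/(2*(t + 5)) - 23/(18*(t + 3)) + 1/(18*t).
Integrate each term: A/(t−a) contributes A·log|t−a|.

log(t)/18 - 23*log(t + 3)/18 + 9*log(t + 5)/2 - 59*log(t + 6)/18 + C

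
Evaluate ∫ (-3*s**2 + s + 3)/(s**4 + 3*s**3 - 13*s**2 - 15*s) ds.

-log(s)/5 - 7*log(s - 3)/32 - log(s + 1)/16 + 77*log(s + 5)/160 + C

Factor the denominator: s*(s - 3)*(s + 1)*(s + 5).
Partial-fraction decomposition: 77/(160*(s + 5)) - 1/(16*(s + 1)) - 7/(32*(s - 3)) - 1/(5*s).
Integrate each term: A/(s−a) contributes A·log|s−a|.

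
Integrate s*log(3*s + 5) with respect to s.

s**2*log(3*s + 5)/2 - s**2/4 + 5*s/6 - 25*log(3*s + 5)/18 + C

Use integration by parts with u = log(3*s + 5), dv = s ds.
Then du = 3/(3*s + 5) ds and v = s**2/2.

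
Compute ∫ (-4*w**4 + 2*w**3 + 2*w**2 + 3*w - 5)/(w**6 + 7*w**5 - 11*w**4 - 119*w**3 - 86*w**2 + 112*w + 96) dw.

Factor the denominator: (w - 4)*(w - 1)*(w + 1)**2*(w + 4)*(w + 6).
Partial-fraction decomposition: 5567/(3500*(w + 6)) - 379/(240*(w + 4)) + 19/(150*(w + 1)) - 2/(25*(w + 1)**2) + 1/(210*(w - 1)) - 857/(6000*(w - 4)).
Integrate each term; A/(w−a) gives A·log|w−a|; A/(w−a)² gives −A/(w−a).

-857*log(w - 4)/6000 + log(w - 1)/210 + 19*log(w + 1)/150 - 379*log(w + 4)/240 + 5567*log(w + 6)/3500 + 2/(25*w + 25) + C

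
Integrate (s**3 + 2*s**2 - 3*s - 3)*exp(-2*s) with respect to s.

(-4*s**3 - 14*s**2 - 2*s + 11)*exp(-2*s)/8 + C

Use integration by parts with u = s**3 + 2*s**2 - 3*s - 3, dv = exp(-2*s) ds, so v = -exp(-2*s)/2.
Apply parts 3 times (tabular method): alternate signs, differentiate u down to 0, integrate dv up.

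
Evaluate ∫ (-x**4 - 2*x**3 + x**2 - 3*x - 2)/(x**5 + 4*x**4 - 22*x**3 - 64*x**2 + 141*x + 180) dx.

Factor the denominator: (x - 3)**2*(x + 1)*(x + 4)*(x + 5).
Partial-fraction decomposition: -337/(256*(x + 5)) + 34/(49*(x + 4)) + 1/(64*(x + 1)) - 4931/(12544*(x - 3)) - 137/(224*(x - 3)**2).
Integrate each term; A/(x−a) gives A·log|x−a|; A/(x−a)² gives −A/(x−a).

-4931*log(x - 3)/12544 + log(x + 1)/64 + 34*log(x + 4)/49 - 337*log(x + 5)/256 + 137/(224*x - 672) + C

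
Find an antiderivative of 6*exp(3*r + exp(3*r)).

2*exp(exp(3*r)) + C

Let u = exp(3*r), so du = (3*exp(3*r)) dr.
Rewriting, the integral becomes 2·∫ e^u du = 2·e^u.
Substituting back, u = exp(3*r).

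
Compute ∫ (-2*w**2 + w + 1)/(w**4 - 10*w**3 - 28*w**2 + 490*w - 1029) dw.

Factor the denominator: (w - 7)**2*(w - 3)*(w + 7).
Partial-fraction decomposition: 13/(245*(w + 7)) - 7/(80*(w - 3)) + 27/(784*(w - 7)) - 45/(28*(w - 7)**2).
Integrate each term; A/(w−a) gives A·log|w−a|; A/(w−a)² gives −A/(w−a).

27*log(w - 7)/784 - 7*log(w - 3)/80 + 13*log(w + 7)/245 + 45/(28*w - 196) + C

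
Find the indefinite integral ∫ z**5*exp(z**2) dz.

(z**4 - 2*z**2 + 2)*exp(z**2)/2 + C

Let u = z², du = 2z dz; rewrite as (1/2)∫ u^2·exp(1u) du.
Now integrate by parts 2 times.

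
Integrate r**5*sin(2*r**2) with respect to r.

-r**4*cos(2*r**2)/4 + r**2*sin(2*r**2)/4 + cos(2*r**2)/8 + C

Let u = r², du = 2r dr; rewrite as (1/2)∫ u^2·sin(2u) du.
Now integrate by parts 2 times.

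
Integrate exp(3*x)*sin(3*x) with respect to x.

Let I denote the integral. Integrate by parts with u = sin(3*x), dv = exp(3*x) dx, so v = exp(3*x)/3: I = exp(3*x)*sin(3*x)/3 − ∫ exp(3*x)*cos(3*x) dx.
Apply parts again with u = cos(3*x), dv = exp(3*x) dx: ∫ exp(3*x)*cos(3*x) dx = exp(3*x)*cos(3*x)/3 + I. Substituting back brings back I: I = exp(3*x)*sin(3*x)/3 - exp(3*x)*cos(3*x)/3 − I.
Solving for I: (1 + 1)·I equals the remaining terms, so I = (1/2)·(exp(3*x)*sin(3*x)/3 - exp(3*x)*cos(3*x)/3).

exp(3*x)*sin(3*x)/6 - exp(3*x)*cos(3*x)/6 + C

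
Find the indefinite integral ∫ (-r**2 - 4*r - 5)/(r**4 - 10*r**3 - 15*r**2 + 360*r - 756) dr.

Factor the denominator: (r - 7)*(r - 6)*(r - 3)*(r + 6).
Partial-fraction decomposition: 17/(1404*(r + 6)) - 13/(54*(r - 3)) + 65/(36*(r - 6)) - 41/(26*(r - 7)).
Integrate each term: A/(r−a) contributes A·log|r−a|.

-41*log(r - 7)/26 + 65*log(r - 6)/36 - 13*log(r - 3)/54 + 17*log(r + 6)/1404 + C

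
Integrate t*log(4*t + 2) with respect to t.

Use integration by parts with u = log(4*t + 2), dv = t dt.
Then du = 4/(4*t + 2) dt and v = t**2/2.

t**2*log(4*t + 2)/2 - t**2/4 + t/4 - log(2*t + 1)/8 + C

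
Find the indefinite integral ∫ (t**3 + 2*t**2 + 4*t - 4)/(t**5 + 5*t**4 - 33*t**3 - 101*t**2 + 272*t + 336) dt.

Factor the denominator: (t - 4)*(t - 3)*(t + 1)*(t + 4)*(t + 7).
Partial-fraction decomposition: -277/(1980*(t + 7)) + 13/(126*(t + 4)) - 7/(360*(t + 1)) - 53/(280*(t - 3)) + 27/(110*(t - 4)).
Integrate each term: A/(t−a) contributes A·log|t−a|.

27*log(t - 4)/110 - 53*log(t - 3)/280 - 7*log(t + 1)/360 + 13*log(t + 4)/126 - 277*log(t + 7)/1980 + C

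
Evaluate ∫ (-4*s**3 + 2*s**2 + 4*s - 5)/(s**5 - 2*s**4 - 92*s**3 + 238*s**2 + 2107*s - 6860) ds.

-417*log(s - 7)/392 + 145*log(s - 5)/96 - 71*log(s - 4)/121 + 79763*log(s + 7)/569184 + 479/(616*s + 4312) + C

Factor the denominator: (s - 7)*(s - 5)*(s - 4)*(s + 7)**2.
Partial-fraction decomposition: 79763/(569184*(s + 7)) - 479/(616*(s + 7)**2) - 71/(121*(s - 4)) + 145/(96*(s - 5)) - 417/(392*(s - 7)).
Integrate each term; A/(s−a) gives A·log|s−a|; A/(s−a)² gives −A/(s−a).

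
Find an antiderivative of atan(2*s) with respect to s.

Use integration by parts with u = arctan(2*s), dv = ds.
Then du = 2/(4*s**2 + 1) ds.

s*atan(2*s) - log(4*s**2 + 1)/4 + C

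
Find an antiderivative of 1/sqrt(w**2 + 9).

Substitute w = 3·tan(θ), so dw = 3·sec(θ)^2 dθ and the radical becomes sqrt(w**2 + 9) = 3·sec(θ) by the Pythagorean identity.
Integrate the resulting trig expression in θ, then back-substitute tan(θ) = w/3, sec(θ) = sqrt(w**2 + 9)/3 (absorbing any constant into C).

log(w + sqrt(w**2 + 9)) + C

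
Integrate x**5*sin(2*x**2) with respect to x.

-x**4*cos(2*x**2)/4 + x**2*sin(2*x**2)/4 + cos(2*x**2)/8 + C

Let u = x², du = 2x dx; rewrite as (1/2)∫ u^2·sin(2u) du.
Now integrate by parts 2 times.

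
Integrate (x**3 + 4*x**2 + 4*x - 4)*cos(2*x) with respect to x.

Use integration by parts with u = x**3 + 4*x**2 + 4*x - 4, dv = cos(2*x) dx, so v = sin(2*x)/2.
Apply parts 3 times (tabular method): alternate signs, differentiate u down to 0, integrate dv up.

x**3*sin(2*x)/2 + 2*x**2*sin(2*x) + 3*x**2*cos(2*x)/4 + 5*x*sin(2*x)/4 + 2*x*cos(2*x) - 3*sin(2*x) + 5*cos(2*x)/8 + C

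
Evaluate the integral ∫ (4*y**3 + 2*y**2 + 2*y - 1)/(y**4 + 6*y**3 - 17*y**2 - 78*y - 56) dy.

Factor the denominator: (y - 4)*(y + 1)*(y + 2)*(y + 7).
Partial-fraction decomposition: 1289/(330*(y + 7)) - 29/(30*(y + 2)) + 1/(6*(y + 1)) + 59/(66*(y - 4)).
Integrate each term: A/(y−a) contributes A·log|y−a|.

59*log(y - 4)/66 + log(y + 1)/6 - 29*log(y + 2)/30 + 1289*log(y + 7)/330 + C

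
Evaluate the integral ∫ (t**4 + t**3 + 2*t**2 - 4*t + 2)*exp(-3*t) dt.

Use integration by parts with u = t**4 + t**3 + 2*t**2 - 4*t + 2, dv = exp(-3*t) dt, so v = -exp(-3*t)/3.
Apply parts 4 times (tabular method): alternate signs, differentiate u down to 0, integrate dv up.

(-27*t**4 - 63*t**3 - 117*t**2 + 30*t - 44)*exp(-3*t)/81 + C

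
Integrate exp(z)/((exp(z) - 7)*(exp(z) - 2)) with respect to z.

Let u = e^z, du = e^z dz.
The integral becomes ∫ du/((u-2)(u-7)); decompose into partial fractions.

log(exp(z) - 7)/5 - log(exp(z) - 2)/5 + C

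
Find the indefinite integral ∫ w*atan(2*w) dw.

Use integration by parts with u = arctan(2*w), dv = w dw.
Then du = 2/(4*w**2 + 1) dw.

w**2*atan(2*w)/2 - w/4 + atan(2*w)/8 + C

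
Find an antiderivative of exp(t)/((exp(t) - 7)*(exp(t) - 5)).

Let u = e^t, du = e^t dt.
The integral becomes ∫ du/((u-7)(u-5)); decompose into partial fractions.

log(exp(t) - 7)/2 - log(exp(t) - 5)/2 + C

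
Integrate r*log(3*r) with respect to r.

r**2*(log(r) + log(3))/2 - r**2/4 + C

Use integration by parts with u = log(3*r), dv = r dr.
Then du = 1/r dr and v = r**2/2.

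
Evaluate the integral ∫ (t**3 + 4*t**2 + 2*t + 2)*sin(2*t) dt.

-t**3*cos(2*t)/2 + 3*t**2*sin(2*t)/4 - 2*t**2*cos(2*t) + 2*t*sin(2*t) - t*cos(2*t)/4 + sin(2*t)/8 + C

Use integration by parts with u = t**3 + 4*t**2 + 2*t + 2, dv = sin(2*t) dt, so v = -cos(2*t)/2.
Apply parts 3 times (tabular method): alternate signs, differentiate u down to 0, integrate dv up.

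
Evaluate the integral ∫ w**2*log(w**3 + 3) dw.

Let u = w**3 + 3, so du = (3*w**2) dw.
The integral becomes (1/3)·∫ log(u) du; integrate by parts with u′=log(u), dv′=du.

w**3*log(w**3 + 3)/3 - w**3/3 + log(w**3 + 3) + C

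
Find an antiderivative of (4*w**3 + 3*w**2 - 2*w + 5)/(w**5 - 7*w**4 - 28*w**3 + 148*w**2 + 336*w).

5*log(w)/336 + 1510*log(w - 7)/693 - 193*log(w - 6)/96 + 11*log(w + 2)/288 - 39*log(w + 4)/176 + C

Factor the denominator: w*(w - 7)*(w - 6)*(w + 2)*(w + 4).
Partial-fraction decomposition: -39/(176*(w + 4)) + 11/(288*(w + 2)) - 193/(96*(w - 6)) + 1510/(693*(w - 7)) + 5/(336*w).
Integrate each term: A/(w−a) contributes A·log|w−a|.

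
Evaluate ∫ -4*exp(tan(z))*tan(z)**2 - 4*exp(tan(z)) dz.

Let u = tan(z), so du = (tan(z)**2 + 1) dz.
Rewriting, the integral becomes -4·∫ e^u du = -4·e^u.
Substituting back, u = tan(z).

-4*exp(tan(z)) + C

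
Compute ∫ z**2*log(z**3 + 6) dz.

Let u = z**3 + 6, so du = (3*z**2) dz.
The integral becomes (1/3)·∫ log(u) du; integrate by parts with u′=log(u), dv′=du.

z**3*log(z**3 + 6)/3 - z**3/3 + 2*log(z**3 + 6) + C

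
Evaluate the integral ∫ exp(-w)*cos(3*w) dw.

Let I denote the integral. Integrate by parts with u = cos(3*w), dv = exp(-w) dw, so v = -exp(-w): I = -exp(-w)*cos(3*w) − 3·∫ exp(-w)*sin(3*w) dw.
Apply parts again with u = sin(3*w), dv = exp(-w) dw: ∫ exp(-w)*sin(3*w) dw = -exp(-w)*sin(3*w) + 3·I. Substituting back brings back I: I = 3*exp(-w)*sin(3*w) - exp(-w)*cos(3*w) − 9·I.
Solving for I: (1 + 9)·I equals the remaining terms, so I = (1/10)·(3*exp(-w)*sin(3*w) - exp(-w)*cos(3*w)).

3*exp(-w)*sin(3*w)/10 - exp(-w)*cos(3*w)/10 + C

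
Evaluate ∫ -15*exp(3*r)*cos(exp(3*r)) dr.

-5*sin(exp(3*r)) + C

Let u = exp(3*r), so du = (3*exp(3*r)) dr.
Rewriting, the integral becomes -5·∫ cos(u) du = -5·sin(u).
Substituting back, u = exp(3*r).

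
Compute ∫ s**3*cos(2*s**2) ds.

Let u = s², du = 2s ds; rewrite as (1/2)∫ u^1·cos(2u) du.
Now integrate by parts 1 time.

s**2*sin(2*s**2)/4 + cos(2*s**2)/8 + C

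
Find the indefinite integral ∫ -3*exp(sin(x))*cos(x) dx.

Let u = sin(x), so du = (cos(x)) dx.
Rewriting, the integral becomes -3·∫ e^u du = -3·e^u.
Substituting back, u = sin(x).

-3*exp(sin(x)) + C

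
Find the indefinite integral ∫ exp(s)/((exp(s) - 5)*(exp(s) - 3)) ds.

Let u = e^s, du = e^s ds.
The integral becomes ∫ du/((u-3)(u-5)); decompose into partial fractions.

log(exp(s) - 5)/2 - log(exp(s) - 3)/2 + C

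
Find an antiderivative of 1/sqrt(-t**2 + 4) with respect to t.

asin(t/2) + C

Substitute t = 2·sin(θ), so dt = 2·cos(θ) dθ and the radical becomes sqrt(-t**2 + 4) = 2·cos(θ) by the Pythagorean identity.
Integrate the resulting trig expression in θ, then back-substitute θ = asin(t/2), sin(θ) = t/2, cos(θ) = sqrt(-t**2 + 4)/2 (absorbing any constant into C).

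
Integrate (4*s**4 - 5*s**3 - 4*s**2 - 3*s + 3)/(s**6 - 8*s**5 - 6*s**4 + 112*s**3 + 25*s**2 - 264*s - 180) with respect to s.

Factor the denominator: (s - 6)*(s - 5)*(s - 2)*(s + 1)**2*(s + 3).
Partial-fraction decomposition: -29/(96*(s + 3)) + 19/(196*(s + 1)) - 11/(252*(s + 1)**2) + 1/(108*(s - 2)) - 1763/(864*(s - 5)) + 1315/(588*(s - 6)).
Integrate each term; A/(s−a) gives A·log|s−a|; A/(s−a)² gives −A/(s−a).

1315*log(s - 6)/588 - 1763*log(s - 5)/864 + log(s - 2)/108 + 19*log(s + 1)/196 - 29*log(s + 3)/96 + 11/(252*s + 252) + C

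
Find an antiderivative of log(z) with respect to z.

Use integration by parts with u = log(z), dv = dz.
Then du = 1/z dz and v = z.

z*log(z) - z + C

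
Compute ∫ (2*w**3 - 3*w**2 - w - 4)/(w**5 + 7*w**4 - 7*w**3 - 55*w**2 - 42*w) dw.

2*log(w)/21 + log(w - 3)/30 - log(w + 1)/3 + 3*log(w + 2)/5 - 83*log(w + 7)/210 + C

Factor the denominator: w*(w - 3)*(w + 1)*(w + 2)*(w + 7).
Partial-fraction decomposition: -83/(210*(w + 7)) + 3/(5*(w + 2)) - 1/(3*(w + 1)) + 1/(30*(w - 3)) + 2/(21*w).
Integrate each term: A/(w−a) contributes A·log|w−a|.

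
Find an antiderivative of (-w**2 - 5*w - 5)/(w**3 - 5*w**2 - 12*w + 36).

-71*log(w - 6)/36 + 19*log(w - 2)/20 + log(w + 3)/45 + C

Factor the denominator: (w - 6)*(w - 2)*(w + 3).
Partial-fraction decomposition: 1/(45*(w + 3)) + 19/(20*(w - 2)) - 71/(36*(w - 6)).
Integrate each term: A/(w−a) contributes A·log|w−a|.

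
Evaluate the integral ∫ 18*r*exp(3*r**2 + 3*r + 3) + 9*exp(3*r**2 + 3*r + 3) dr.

Let u = 3*r**2 + 3*r + 3, so du = (6*r + 3) dr.
Rewriting, the integral becomes 3·∫ e^u du = 3·e^u.
Substituting back, u = 3*r**2 + 3*r + 3.

3*exp(3*r**2 + 3*r + 3) + C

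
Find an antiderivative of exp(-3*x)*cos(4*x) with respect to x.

4*exp(-3*x)*sin(4*x)/25 - 3*exp(-3*x)*cos(4*x)/25 + C

Let I denote the integral. Integrate by parts with u = cos(4*x), dv = exp(-3*x) dx, so v = -exp(-3*x)/3: I = -exp(-3*x)*cos(4*x)/3 − (4/3)·∫ exp(-3*x)*sin(4*x) dx.
Apply parts again with u = sin(4*x), dv = exp(-3*x) dx: ∫ exp(-3*x)*sin(4*x) dx = -exp(-3*x)*sin(4*x)/3 + (4/3)·I. Substituting back brings back I: I = 4*exp(-3*x)*sin(4*x)/9 - exp(-3*x)*cos(4*x)/3 − (16/9)·I.
Solving for I: (1 + 16/9)·I equals the remaining terms, so I = (9/25)·(4*exp(-3*x)*sin(4*x)/9 - exp(-3*x)*cos(4*x)/3).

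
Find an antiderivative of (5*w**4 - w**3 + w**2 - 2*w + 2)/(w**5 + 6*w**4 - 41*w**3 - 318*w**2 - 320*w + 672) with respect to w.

11699*log(w - 7)/9438 - log(w - 1)/210 - 17869*log(w + 4)/1210 + 3373*log(w + 6)/182 - 137/(11*w + 44) + C

Factor the denominator: (w - 7)*(w - 1)*(w + 4)**2*(w + 6).
Partial-fraction decomposition: 3373/(182*(w + 6)) - 17869/(1210*(w + 4)) + 137/(11*(w + 4)**2) - 1/(210*(w - 1)) + 11699/(9438*(w - 7)).
Integrate each term; A/(w−a) gives A·log|w−a|; A/(w−a)² gives −A/(w−a).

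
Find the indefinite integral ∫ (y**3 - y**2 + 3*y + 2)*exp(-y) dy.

(-y**3 - 2*y**2 - 7*y - 9)*exp(-y) + C

Use integration by parts with u = y**3 - y**2 + 3*y + 2, dv = exp(-y) dy, so v = -exp(-y).
Apply parts 3 times (tabular method): alternate signs, differentiate u down to 0, integrate dv up.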